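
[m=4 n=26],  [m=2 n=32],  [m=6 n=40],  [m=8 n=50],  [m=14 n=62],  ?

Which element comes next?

M: each term is the sum of the two before it, so 4, 2, 6, 8, 14 → 22.
N — differences are 6, 8, 10, … (increasing by 2 each time): 26, 32, 40, 50, 62 → 76.
So the next element is [m=22 n=76].

[m=22 n=76]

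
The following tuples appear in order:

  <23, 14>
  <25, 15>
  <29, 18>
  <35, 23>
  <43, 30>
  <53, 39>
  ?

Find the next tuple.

First part: 23, 25, 29, 35, 43, 53 → 65 (differences are 2, 4, 6, … (increasing by 2 each time)).
Second part: differences are 1, 3, 5, … (increasing by 2 each time), so 14, 15, 18, 23, 30, 39 → 50.
Putting it together: <65, 50>.

<65, 50>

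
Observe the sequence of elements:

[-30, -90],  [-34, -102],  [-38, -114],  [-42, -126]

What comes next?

First value: −4 each step, so -30, -34, -38, -42 → -46.
Second value: always 3 × the first value, so -90, -102, -114, -126 → -138.
Combining the parts gives [-46, -138].

[-46, -138]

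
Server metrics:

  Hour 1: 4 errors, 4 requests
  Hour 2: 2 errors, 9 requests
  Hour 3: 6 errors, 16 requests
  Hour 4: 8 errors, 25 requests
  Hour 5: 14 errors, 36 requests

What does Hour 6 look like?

22 errors, 49 requests

Errors: 4, 2, 6, 8, 14 → 22 (each term is the sum of the two before it).
For the requests, perfect squares: 2², 3², 4², …: 4, 9, 16, 25, 36 → 49.
Combining the parts gives 22 errors, 49 requests.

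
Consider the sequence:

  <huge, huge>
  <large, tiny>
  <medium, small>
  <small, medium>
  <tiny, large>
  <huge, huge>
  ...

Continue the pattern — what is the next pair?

<large, tiny>

First size goes huge, large, medium, small, tiny, huge → large (repeats huge → large → medium → small → tiny).
Second size: repeats huge → tiny → small → medium → large, so huge, tiny, small, medium, large, huge → tiny.
Combining the parts gives <large, tiny>.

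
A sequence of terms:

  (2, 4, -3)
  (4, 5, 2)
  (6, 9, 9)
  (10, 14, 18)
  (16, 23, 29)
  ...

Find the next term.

First coordinate: 2, 4, 6, 10, 16 → 26 (each term is the sum of the two before it).
Second coordinate — each term is the sum of the two before it: 4, 5, 9, 14, 23 → 37.
Third coordinate: differences are 5, 7, 9, … (increasing by 2 each time), so -3, 2, 9, 18, 29 → 42.
Combining the parts gives (26, 37, 42).

(26, 37, 42)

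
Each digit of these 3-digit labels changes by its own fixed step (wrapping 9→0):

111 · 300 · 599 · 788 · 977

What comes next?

First digit — +2 each step, mod 10: 1, 3, 5, 7, 9 → 1.
Second digit: 1, 0, 9, 8, 7 → 6 (−1 each step, mod 10).
Third digit: −1 each step, mod 10; 1, 0, 9, 8, 7 → 6.
So the next label is 166.

166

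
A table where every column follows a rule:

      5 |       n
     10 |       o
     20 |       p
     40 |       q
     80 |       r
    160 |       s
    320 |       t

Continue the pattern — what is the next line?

First component: ×2 each step; 5, 10, 20, 40, 80, 160, 320 → 640.
Letter goes n, o, p, q, r, s, t → u (letters move forward 1 place in the alphabet).
Putting it together: 640  u.

640  u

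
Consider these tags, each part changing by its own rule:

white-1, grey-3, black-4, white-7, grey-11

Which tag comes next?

black-18

Shade: repeats white → grey → black; white, grey, black, white, grey → black.
For the second component, each term is the sum of the two before it: 1, 3, 4, 7, 11 → 18.
So the next tag is black-18.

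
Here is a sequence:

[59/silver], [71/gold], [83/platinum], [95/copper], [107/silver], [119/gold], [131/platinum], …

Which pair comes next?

[143/copper]

First component: +12 each step, so 59, 71, 83, 95, 107, 119, 131 → 143.
Metal: repeats silver → gold → platinum → copper; silver, gold, platinum, copper, silver, gold, platinum → copper.
Putting it together: [143/copper].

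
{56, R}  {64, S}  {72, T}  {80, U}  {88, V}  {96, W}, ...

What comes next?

{104, X}

First value: 56, 64, 72, 80, 88, 96 → 104 (+8 each step).
Letter: R, S, T, U, V, W → X (letters move forward 1 place in the alphabet).
Putting it together: {104, X}.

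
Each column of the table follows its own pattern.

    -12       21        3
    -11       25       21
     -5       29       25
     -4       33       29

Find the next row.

First component: alternating steps +1, +6, +1, +6, …; -12, -11, -5, -4 → 2.
Second component: +4 each step, so 21, 25, 29, 33 → 37.
For the third component, always the previous value of the second component: 3, 21, 25, 29 → 33.
Putting it together: 2  37  33.

2  37  33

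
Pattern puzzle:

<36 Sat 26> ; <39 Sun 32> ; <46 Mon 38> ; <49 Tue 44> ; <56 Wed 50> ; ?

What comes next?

<59 Thu 56>

First entry: 36, 39, 46, 49, 56 → 59 (alternating steps +3, +7, +3, +7, …).
Day — runs through the weekdays Mon→Sun: Sat, Sun, Mon, Tue, Wed → Thu.
Third entry: +6 each step, so 26, 32, 38, 44, 50 → 56.
So the next tuple is <59 Thu 56>.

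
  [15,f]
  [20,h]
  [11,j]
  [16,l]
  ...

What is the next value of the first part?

First part: alternating steps +5, −9, +5, −9, …, so 15, 20, 11, 16 → 7.

7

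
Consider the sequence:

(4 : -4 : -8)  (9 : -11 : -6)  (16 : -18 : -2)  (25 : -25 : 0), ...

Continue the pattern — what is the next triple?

(36 : -32 : 4)

First coordinate: perfect squares: 2², 3², 4², …; 4, 9, 16, 25 → 36.
Second coordinate: −7 each step; -4, -11, -18, -25 → -32.
Third coordinate — alternating steps +2, +4, +2, +4, …: -8, -6, -2, 0 → 4.
Combining the parts gives (36 : -32 : 4).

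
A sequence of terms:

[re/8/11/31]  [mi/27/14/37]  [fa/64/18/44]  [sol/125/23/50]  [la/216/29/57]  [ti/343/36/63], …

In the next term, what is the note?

do

Note goes re, mi, fa, sol, la, ti → do (runs through the solfège scale do→ti).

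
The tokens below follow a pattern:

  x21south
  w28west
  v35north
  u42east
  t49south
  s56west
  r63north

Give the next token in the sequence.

Letter: x, w, v, u, t, s, r → q (letters move back 1 place in the alphabet).
Second component: +7 each step, so 21, 28, 35, 42, 49, 56, 63 → 70.
Direction: repeats south → west → north → east; south, west, north, east, south, west, north → east.
Putting it together: q70east.

q70east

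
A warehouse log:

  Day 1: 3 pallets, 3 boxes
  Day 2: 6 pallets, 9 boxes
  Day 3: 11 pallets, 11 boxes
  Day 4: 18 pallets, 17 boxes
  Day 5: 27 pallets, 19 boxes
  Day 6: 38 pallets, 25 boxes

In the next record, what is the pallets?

51

Pallets goes 3, 6, 11, 18, 27, 38 → 51 (differences are 3, 5, 7, … (increasing by 2 each time)).
Boxes: alternating steps +6, +2, +6, +2, …, so 3, 9, 11, 17, 19, 25 → 27.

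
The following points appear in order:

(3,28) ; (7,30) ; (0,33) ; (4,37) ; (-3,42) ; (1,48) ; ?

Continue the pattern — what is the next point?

(-6,55)

First coordinate goes 3, 7, 0, 4, -3, 1 → -6 (alternating steps +4, −7, +4, −7, …).
Second coordinate: 28, 30, 33, 37, 42, 48 → 55 (differences are 2, 3, 4, … (increasing by 1 each time)).
So the next point is (-6,55).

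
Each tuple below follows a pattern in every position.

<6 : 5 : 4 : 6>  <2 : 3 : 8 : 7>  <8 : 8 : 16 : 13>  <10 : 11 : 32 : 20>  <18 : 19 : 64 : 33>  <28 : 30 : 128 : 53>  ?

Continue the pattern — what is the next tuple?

For the first value, each term is the sum of the two before it: 6, 2, 8, 10, 18, 28 → 46.
Second value: each term is the sum of the two before it, so 5, 3, 8, 11, 19, 30 → 49.
Third value: ×2 each step, so 4, 8, 16, 32, 64, 128 → 256.
Fourth value goes 6, 7, 13, 20, 33, 53 → 86 (each term is the sum of the two before it).
Combining the parts gives <46 : 49 : 256 : 86>.

<46 : 49 : 256 : 86>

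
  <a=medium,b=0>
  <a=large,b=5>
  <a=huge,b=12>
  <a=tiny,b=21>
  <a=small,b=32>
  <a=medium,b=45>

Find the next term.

<a=large,b=60>

A: medium, large, huge, tiny, small, medium → large (repeats medium → large → huge → tiny → small).
B: 0, 5, 12, 21, 32, 45 → 60 (differences are 5, 7, 9, … (increasing by 2 each time)).
Putting it together: <a=large,b=60>.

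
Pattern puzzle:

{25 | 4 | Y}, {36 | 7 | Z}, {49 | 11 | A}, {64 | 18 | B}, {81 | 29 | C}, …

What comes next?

First part: perfect squares: 5², 6², 7², …; 25, 36, 49, 64, 81 → 100.
Second part: each term is the sum of the two before it, so 4, 7, 11, 18, 29 → 47.
Letter — letters move forward 1 place in the alphabet, wrapping Z→A: Y, Z, A, B, C → D.
Combining the parts gives {100 | 47 | D}.

{100 | 47 | D}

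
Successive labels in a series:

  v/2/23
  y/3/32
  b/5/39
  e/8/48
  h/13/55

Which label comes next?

Letter — letters move forward 3 places in the alphabet, wrapping Z→A: v, y, b, e, h → k.
Second component: 2, 3, 5, 8, 13 → 21 (each term is the sum of the two before it).
Third component: alternating steps +9, +7, +9, +7, …; 23, 32, 39, 48, 55 → 64.
So the next label is k/21/64.

k/21/64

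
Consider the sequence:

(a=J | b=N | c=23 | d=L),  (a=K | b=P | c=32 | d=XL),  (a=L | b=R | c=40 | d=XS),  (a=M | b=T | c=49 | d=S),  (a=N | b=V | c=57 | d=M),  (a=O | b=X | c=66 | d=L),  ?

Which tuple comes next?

(a=P | b=Z | c=74 | d=XL)

A: J, K, L, M, N, O → P (letters move forward 1 place in the alphabet).
For the b, letters move forward 2 places in the alphabet: N, P, R, T, V, X → Z.
For the c, alternating steps +9, +8, +9, +8, …: 23, 32, 40, 49, 57, 66 → 74.
D: repeats L → XL → XS → S → M, so L, XL, XS, S, M, L → XL.
So the next tuple is (a=P | b=Z | c=74 | d=XL).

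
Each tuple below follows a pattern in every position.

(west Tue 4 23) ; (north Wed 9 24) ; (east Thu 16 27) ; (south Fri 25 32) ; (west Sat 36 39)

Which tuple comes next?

Direction — repeats west → north → east → south: west, north, east, south, west → north.
Day goes Tue, Wed, Thu, Fri, Sat → Sun (runs through the weekdays Mon→Sun).
Third component goes 4, 9, 16, 25, 36 → 49 (perfect squares: 2², 3², 4², …).
Fourth component: differences are 1, 3, 5, … (increasing by 2 each time); 23, 24, 27, 32, 39 → 48.
Combining the parts gives (north Sun 49 48).

(north Sun 49 48)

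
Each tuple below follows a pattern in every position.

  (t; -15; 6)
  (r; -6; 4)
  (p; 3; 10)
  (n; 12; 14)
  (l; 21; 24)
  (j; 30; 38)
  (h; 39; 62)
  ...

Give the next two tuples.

(f; 48; 100), (d; 57; 162)

For the letter, letters move back 2 places in the alphabet: t, r, p, n, l, j, h → f → d.
Second slot: +9 each step; -15, -6, 3, 12, 21, 30, 39 → 48 → 57.
Third slot goes 6, 4, 10, 14, 24, 38, 62 → 100 → 162 (each term is the sum of the two before it).
Putting the parts together: (f; 48; 100) and then (d; 57; 162).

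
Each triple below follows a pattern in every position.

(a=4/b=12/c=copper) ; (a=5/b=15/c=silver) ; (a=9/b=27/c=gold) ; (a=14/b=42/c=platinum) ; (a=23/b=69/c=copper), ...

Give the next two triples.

(a=37/b=111/c=silver), (a=60/b=180/c=gold)

A — each term is the sum of the two before it: 4, 5, 9, 14, 23 → 37 → 60.
B: always 3 × the a; 12, 15, 27, 42, 69 → 111 → 180.
For the c, repeats copper → silver → gold → platinum: copper, silver, gold, platinum, copper → silver → gold.
So the next two triples are (a=37/b=111/c=silver) and (a=60/b=180/c=gold).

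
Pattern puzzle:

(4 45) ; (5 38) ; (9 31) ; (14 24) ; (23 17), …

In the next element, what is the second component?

Second component: −7 each step; 45, 38, 31, 24, 17 → 10.

10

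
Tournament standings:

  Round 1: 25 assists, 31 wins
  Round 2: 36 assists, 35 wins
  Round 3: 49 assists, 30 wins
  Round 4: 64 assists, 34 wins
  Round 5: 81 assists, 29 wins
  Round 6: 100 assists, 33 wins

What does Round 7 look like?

121 assists, 28 wins

Assists: 25, 36, 49, 64, 81, 100 → 121 (perfect squares: 5², 6², 7², …).
For the wins, alternating steps +4, −5, +4, −5, …: 31, 35, 30, 34, 29, 33 → 28.
Putting it together: 121 assists, 28 wins.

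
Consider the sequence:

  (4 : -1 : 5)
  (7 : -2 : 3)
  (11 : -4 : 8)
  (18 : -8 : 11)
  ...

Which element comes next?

(29 : -16 : 19)

First entry: 4, 7, 11, 18 → 29 (each term is the sum of the two before it).
For the second entry, ×2 each step: -1, -2, -4, -8 → -16.
Third entry: each term is the sum of the two before it; 5, 3, 8, 11 → 19.
So the next element is (29 : -16 : 19).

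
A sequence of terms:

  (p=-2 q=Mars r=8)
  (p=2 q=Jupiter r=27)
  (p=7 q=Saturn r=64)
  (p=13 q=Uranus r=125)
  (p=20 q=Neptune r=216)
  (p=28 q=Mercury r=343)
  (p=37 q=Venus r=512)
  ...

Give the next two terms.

(p=47 q=Earth r=729), (p=58 q=Mars r=1000)

P: differences are 4, 5, 6, … (increasing by 1 each time); -2, 2, 7, 13, 20, 28, 37 → 47 → 58.
Q: runs through the planets Mercury→Neptune, so Mars, Jupiter, Saturn, Uranus, Neptune, Mercury, Venus → Earth → Mars.
R: perfect cubes: 2³, 3³, 4³, …, so 8, 27, 64, 125, 216, 343, 512 → 729 → 1000.
So the next two terms are (p=47 q=Earth r=729) and (p=58 q=Mars r=1000).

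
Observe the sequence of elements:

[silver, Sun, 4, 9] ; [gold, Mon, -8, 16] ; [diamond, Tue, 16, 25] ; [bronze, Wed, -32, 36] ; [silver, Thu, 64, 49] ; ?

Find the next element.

[gold, Fri, -128, 64]

For the rank, repeats silver → gold → diamond → bronze: silver, gold, diamond, bronze, silver → gold.
For the day, runs through the weekdays Mon→Sun: Sun, Mon, Tue, Wed, Thu → Fri.
Third component: ×(-2) each step; 4, -8, 16, -32, 64 → -128.
For the fourth component, perfect squares: 3², 4², 5², …: 9, 16, 25, 36, 49 → 64.
So the next element is [gold, Fri, -128, 64].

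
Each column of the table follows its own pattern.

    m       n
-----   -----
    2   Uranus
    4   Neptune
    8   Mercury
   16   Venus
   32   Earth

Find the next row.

For the column m, ×2 each step: 2, 4, 8, 16, 32 → 64.
Column n: Uranus, Neptune, Mercury, Venus, Earth → Mars (runs through the planets Mercury→Neptune).
Combining the parts gives 64  Mars.

64  Mars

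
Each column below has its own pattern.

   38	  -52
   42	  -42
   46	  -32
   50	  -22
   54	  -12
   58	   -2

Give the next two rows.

First component: 38, 42, 46, 50, 54, 58 → 62 → 66 (+4 each step).
For the second component, +10 each step: -52, -42, -32, -22, -12, -2 → 8 → 18.
So the next two rows are 62  8 and 66  18.

62  8; 66  18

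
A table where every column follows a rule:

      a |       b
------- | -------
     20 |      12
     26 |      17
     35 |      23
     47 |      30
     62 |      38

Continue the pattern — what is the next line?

Column a: 20, 26, 35, 47, 62 → 80 (differences are 6, 9, 12, … (increasing by 3 each time)).
Column b goes 12, 17, 23, 30, 38 → 47 (differences are 5, 6, 7, … (increasing by 1 each time)).
So the next line is 80  47.

80  47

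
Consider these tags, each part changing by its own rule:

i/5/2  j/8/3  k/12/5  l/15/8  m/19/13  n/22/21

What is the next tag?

o/26/34

Letter: letters move forward 1 place in the alphabet, so i, j, k, l, m, n → o.
Second component: alternating steps +3, +4, +3, +4, …, so 5, 8, 12, 15, 19, 22 → 26.
Third component: each term is the sum of the two before it; 2, 3, 5, 8, 13, 21 → 34.
Combining the parts gives o/26/34.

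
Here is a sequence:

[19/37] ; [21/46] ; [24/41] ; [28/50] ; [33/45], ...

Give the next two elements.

[39/54], [46/49]

First entry goes 19, 21, 24, 28, 33 → 39 → 46 (differences are 2, 3, 4, … (increasing by 1 each time)).
Second entry: 37, 46, 41, 50, 45 → 54 → 49 (alternating steps +9, −5, +9, −5, …).
So the next two elements are [39/54] and [46/49].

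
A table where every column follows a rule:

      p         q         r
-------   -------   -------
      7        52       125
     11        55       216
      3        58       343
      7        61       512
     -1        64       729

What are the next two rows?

Column p — alternating steps +4, −8, +4, −8, …: 7, 11, 3, 7, -1 → 3 → -5.
For the column q, +3 each step: 52, 55, 58, 61, 64 → 67 → 70.
Column r: perfect cubes: 5³, 6³, 7³, …; 125, 216, 343, 512, 729 → 1000 → 1331.
Putting the parts together: 3  67  1000 and then -5  70  1331.

3  67  1000; -5  70  1331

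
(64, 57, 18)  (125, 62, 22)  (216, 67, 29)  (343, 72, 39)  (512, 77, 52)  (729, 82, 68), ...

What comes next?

(1000, 87, 87)

First entry: 64, 125, 216, 343, 512, 729 → 1000 (perfect cubes: 4³, 5³, 6³, …).
Second entry: +5 each step, so 57, 62, 67, 72, 77, 82 → 87.
Third entry — differences are 4, 7, 10, … (increasing by 3 each time): 18, 22, 29, 39, 52, 68 → 87.
Putting it together: (1000, 87, 87).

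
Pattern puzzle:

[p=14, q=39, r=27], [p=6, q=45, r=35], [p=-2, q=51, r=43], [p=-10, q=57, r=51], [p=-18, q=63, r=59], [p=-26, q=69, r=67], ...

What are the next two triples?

[p=-34, q=75, r=75], [p=-42, q=81, r=83]

For the p, −8 each step: 14, 6, -2, -10, -18, -26 → -34 → -42.
Q: +6 each step, so 39, 45, 51, 57, 63, 69 → 75 → 81.
R — +8 each step: 27, 35, 43, 51, 59, 67 → 75 → 83.
Putting the parts together: [p=-34, q=75, r=75] and then [p=-42, q=81, r=83].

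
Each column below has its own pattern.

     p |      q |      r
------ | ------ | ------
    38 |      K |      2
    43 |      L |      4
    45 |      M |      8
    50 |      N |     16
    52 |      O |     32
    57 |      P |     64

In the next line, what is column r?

Column p: 38, 43, 45, 50, 52, 57 → 59 (alternating steps +5, +2, +5, +2, …).
Column q: K, L, M, N, O, P → Q (letters move forward 1 place in the alphabet).
Column r: ×2 each step, so 2, 4, 8, 16, 32, 64 → 128.

128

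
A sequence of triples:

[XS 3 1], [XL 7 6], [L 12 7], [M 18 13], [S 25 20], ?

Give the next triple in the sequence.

Size — runs backward through clothing sizes XS→XL: XS, XL, L, M, S → XS.
Second component: differences are 4, 5, 6, … (increasing by 1 each time), so 3, 7, 12, 18, 25 → 33.
Third component goes 1, 6, 7, 13, 20 → 33 (each term is the sum of the two before it).
So the next triple is [XS 33 33].

[XS 33 33]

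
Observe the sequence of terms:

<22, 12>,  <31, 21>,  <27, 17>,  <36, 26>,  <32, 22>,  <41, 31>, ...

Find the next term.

First entry: alternating steps +9, −4, +9, −4, …, so 22, 31, 27, 36, 32, 41 → 37.
Second entry: 12, 21, 17, 26, 22, 31 → 27 (always 10 less than the first entry).
Combining the parts gives <37, 27>.

<37, 27>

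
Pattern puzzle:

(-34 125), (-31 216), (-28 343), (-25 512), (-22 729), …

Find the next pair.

First value: +3 each step; -34, -31, -28, -25, -22 → -19.
Second value: perfect cubes: 5³, 6³, 7³, …, so 125, 216, 343, 512, 729 → 1000.
Combining the parts gives (-19 1000).

(-19 1000)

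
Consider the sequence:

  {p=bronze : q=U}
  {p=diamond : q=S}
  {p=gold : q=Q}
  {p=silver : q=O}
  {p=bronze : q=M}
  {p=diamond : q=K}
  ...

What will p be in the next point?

gold

P: repeats bronze → diamond → gold → silver; bronze, diamond, gold, silver, bronze, diamond → gold.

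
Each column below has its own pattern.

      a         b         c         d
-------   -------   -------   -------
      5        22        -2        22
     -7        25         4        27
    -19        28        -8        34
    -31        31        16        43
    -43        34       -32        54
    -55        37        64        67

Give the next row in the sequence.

-67  40  -128  82

Column a: −12 each step; 5, -7, -19, -31, -43, -55 → -67.
Column b goes 22, 25, 28, 31, 34, 37 → 40 (+3 each step).
Column c — ×(-2) each step: -2, 4, -8, 16, -32, 64 → -128.
Column d: differences are 5, 7, 9, … (increasing by 2 each time); 22, 27, 34, 43, 54, 67 → 82.
So the next row is -67  40  -128  82.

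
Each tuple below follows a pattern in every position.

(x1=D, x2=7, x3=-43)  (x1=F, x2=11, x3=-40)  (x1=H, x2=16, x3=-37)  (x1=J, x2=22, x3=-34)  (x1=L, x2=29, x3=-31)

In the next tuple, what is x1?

X1: D, F, H, J, L → N (letters move forward 2 places in the alphabet).

N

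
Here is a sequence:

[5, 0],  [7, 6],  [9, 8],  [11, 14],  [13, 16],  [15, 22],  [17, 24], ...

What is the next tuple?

First entry — +2 each step: 5, 7, 9, 11, 13, 15, 17 → 19.
Second entry — alternating steps +6, +2, +6, +2, …: 0, 6, 8, 14, 16, 22, 24 → 30.
Combining the parts gives [19, 30].

[19, 30]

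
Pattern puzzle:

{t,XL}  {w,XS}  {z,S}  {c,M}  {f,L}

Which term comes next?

Letter: t, w, z, c, f → i (letters move forward 3 places in the alphabet, wrapping Z→A).
Size goes XL, XS, S, M, L → XL (runs through clothing sizes XS→XL).
So the next term is {i,XL}.

{i,XL}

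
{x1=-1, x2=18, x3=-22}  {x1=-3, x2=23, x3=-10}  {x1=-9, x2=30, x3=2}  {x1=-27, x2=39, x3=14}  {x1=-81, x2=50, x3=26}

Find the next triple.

{x1=-243, x2=63, x3=38}

X1: ×3 each step; -1, -3, -9, -27, -81 → -243.
For the x2, differences are 5, 7, 9, … (increasing by 2 each time): 18, 23, 30, 39, 50 → 63.
X3: +12 each step; -22, -10, 2, 14, 26 → 38.
Combining the parts gives {x1=-243, x2=63, x3=38}.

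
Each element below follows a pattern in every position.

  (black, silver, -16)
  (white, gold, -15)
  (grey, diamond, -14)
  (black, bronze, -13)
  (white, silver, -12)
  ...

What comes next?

(grey, gold, -11)

Shade: repeats black → white → grey, so black, white, grey, black, white → grey.
Rank — repeats silver → gold → diamond → bronze: silver, gold, diamond, bronze, silver → gold.
For the third entry, +1 each step: -16, -15, -14, -13, -12 → -11.
Putting it together: (grey, gold, -11).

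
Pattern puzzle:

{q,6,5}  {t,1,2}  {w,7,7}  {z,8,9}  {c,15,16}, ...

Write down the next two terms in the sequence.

{f,23,25}, {i,38,41}

Letter: letters move forward 3 places in the alphabet, wrapping Z→A, so q, t, w, z, c → f → i.
For the second component, each term is the sum of the two before it: 6, 1, 7, 8, 15 → 23 → 38.
Third component: each term is the sum of the two before it, so 5, 2, 7, 9, 16 → 25 → 41.
Putting the parts together: {f,23,25} and then {i,38,41}.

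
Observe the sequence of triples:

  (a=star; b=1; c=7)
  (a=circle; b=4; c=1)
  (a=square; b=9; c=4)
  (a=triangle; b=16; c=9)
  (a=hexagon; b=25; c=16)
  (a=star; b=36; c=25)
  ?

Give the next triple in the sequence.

(a=circle; b=49; c=36)

A: star, circle, square, triangle, hexagon, star → circle (repeats star → circle → square → triangle → hexagon).
B: perfect squares: 1², 2², 3², …; 1, 4, 9, 16, 25, 36 → 49.
C: 7, 1, 4, 9, 16, 25 → 36 (always the previous value of the b).
So the next triple is (a=circle; b=49; c=36).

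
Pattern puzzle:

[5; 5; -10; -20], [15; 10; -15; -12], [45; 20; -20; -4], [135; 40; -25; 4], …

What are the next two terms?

First slot — ×3 each step: 5, 15, 45, 135 → 405 → 1215.
Second slot: ×2 each step, so 5, 10, 20, 40 → 80 → 160.
Third slot — −5 each step: -10, -15, -20, -25 → -30 → -35.
Fourth slot — +8 each step: -20, -12, -4, 4 → 12 → 20.
Putting the parts together: [405; 80; -30; 12] and then [1215; 160; -35; 20].

[405; 80; -30; 12], [1215; 160; -35; 20]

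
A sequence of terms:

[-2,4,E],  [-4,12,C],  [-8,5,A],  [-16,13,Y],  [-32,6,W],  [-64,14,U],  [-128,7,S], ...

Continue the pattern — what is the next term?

For the first slot, ×2 each step: -2, -4, -8, -16, -32, -64, -128 → -256.
For the second slot, alternating steps +8, −7, +8, −7, …: 4, 12, 5, 13, 6, 14, 7 → 15.
For the letter, letters move back 2 places in the alphabet, wrapping A→Z: E, C, A, Y, W, U, S → Q.
Combining the parts gives [-256,15,Q].

[-256,15,Q]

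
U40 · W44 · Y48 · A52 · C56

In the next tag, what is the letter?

Letter: U, W, Y, A, C → E (letters move forward 2 places in the alphabet, wrapping Z→A).

E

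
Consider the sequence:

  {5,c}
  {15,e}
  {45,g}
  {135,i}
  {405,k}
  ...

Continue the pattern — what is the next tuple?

For the first part, ×3 each step: 5, 15, 45, 135, 405 → 1215.
For the letter, letters move forward 2 places in the alphabet: c, e, g, i, k → m.
Combining the parts gives {1215,m}.

{1215,m}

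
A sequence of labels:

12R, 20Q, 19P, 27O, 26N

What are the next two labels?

First component: alternating steps +8, −1, +8, −1, …; 12, 20, 19, 27, 26 → 34 → 33.
For the letter, letters move back 1 place in the alphabet: R, Q, P, O, N → M → L.
So the next two labels are 34M and 33L.

34M, 33L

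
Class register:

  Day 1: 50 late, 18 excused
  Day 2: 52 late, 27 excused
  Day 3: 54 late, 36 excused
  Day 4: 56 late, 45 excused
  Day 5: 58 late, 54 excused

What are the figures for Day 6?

60 late, 63 excused

Late: +2 each step; 50, 52, 54, 56, 58 → 60.
Excused: +9 each step; 18, 27, 36, 45, 54 → 63.
Putting it together: 60 late, 63 excused.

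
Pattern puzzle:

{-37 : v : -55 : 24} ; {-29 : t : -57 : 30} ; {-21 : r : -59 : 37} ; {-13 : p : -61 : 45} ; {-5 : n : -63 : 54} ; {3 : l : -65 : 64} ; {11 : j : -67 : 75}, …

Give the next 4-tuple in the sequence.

For the first entry, +8 each step: -37, -29, -21, -13, -5, 3, 11 → 19.
Letter: letters move back 2 places in the alphabet; v, t, r, p, n, l, j → h.
Third entry: -55, -57, -59, -61, -63, -65, -67 → -69 (−2 each step).
Fourth entry: differences are 6, 7, 8, … (increasing by 1 each time); 24, 30, 37, 45, 54, 64, 75 → 87.
So the next 4-tuple is {19 : h : -69 : 87}.

{19 : h : -69 : 87}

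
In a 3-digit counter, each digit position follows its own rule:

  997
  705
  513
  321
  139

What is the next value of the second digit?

4

Second digit: +1 each step, mod 10, so 9, 0, 1, 2, 3 → 4.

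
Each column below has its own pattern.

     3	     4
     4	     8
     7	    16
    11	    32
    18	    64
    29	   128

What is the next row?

First component: 3, 4, 7, 11, 18, 29 → 47 (each term is the sum of the two before it).
For the second component, ×2 each step: 4, 8, 16, 32, 64, 128 → 256.
Putting it together: 47  256.

47  256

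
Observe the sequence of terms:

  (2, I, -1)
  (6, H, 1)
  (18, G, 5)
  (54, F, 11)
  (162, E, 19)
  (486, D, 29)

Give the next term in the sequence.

First part: ×3 each step, so 2, 6, 18, 54, 162, 486 → 1458.
Letter: I, H, G, F, E, D → C (letters move back 1 place in the alphabet).
For the third part, differences are 2, 4, 6, … (increasing by 2 each time): -1, 1, 5, 11, 19, 29 → 41.
Putting it together: (1458, C, 41).

(1458, C, 41)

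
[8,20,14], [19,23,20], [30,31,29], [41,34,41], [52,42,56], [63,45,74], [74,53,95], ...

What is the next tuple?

[85,56,119]

First value: +11 each step, so 8, 19, 30, 41, 52, 63, 74 → 85.
Second value: alternating steps +3, +8, +3, +8, …; 20, 23, 31, 34, 42, 45, 53 → 56.
Third value: 14, 20, 29, 41, 56, 74, 95 → 119 (differences are 6, 9, 12, … (increasing by 3 each time)).
Combining the parts gives [85,56,119].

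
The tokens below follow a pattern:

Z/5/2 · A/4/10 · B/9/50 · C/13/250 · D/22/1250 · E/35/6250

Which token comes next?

F/57/31250

For the letter, letters move forward 1 place in the alphabet, wrapping Z→A: Z, A, B, C, D, E → F.
Second component: 5, 4, 9, 13, 22, 35 → 57 (each term is the sum of the two before it).
Third component: ×5 each step, so 2, 10, 50, 250, 1250, 6250 → 31250.
Combining the parts gives F/57/31250.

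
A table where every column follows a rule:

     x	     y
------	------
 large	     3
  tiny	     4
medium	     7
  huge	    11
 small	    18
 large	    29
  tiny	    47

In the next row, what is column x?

Column x goes large, tiny, medium, huge, small, large, tiny → medium (repeats large → tiny → medium → huge → small).

medium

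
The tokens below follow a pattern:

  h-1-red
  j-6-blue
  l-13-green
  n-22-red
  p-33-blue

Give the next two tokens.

r-46-green then t-61-red

Letter — letters move forward 2 places in the alphabet: h, j, l, n, p → r → t.
Second component: differences are 5, 7, 9, … (increasing by 2 each time), so 1, 6, 13, 22, 33 → 46 → 61.
Colour: repeats red → blue → green, so red, blue, green, red, blue → green → red.
So the next two tokens are r-46-green and t-61-red.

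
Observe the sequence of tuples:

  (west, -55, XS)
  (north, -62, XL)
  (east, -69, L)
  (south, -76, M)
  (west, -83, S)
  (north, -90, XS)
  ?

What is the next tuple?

(east, -97, XL)

Direction goes west, north, east, south, west, north → east (repeats west → north → east → south).
Second component: −7 each step, so -55, -62, -69, -76, -83, -90 → -97.
Size — repeats XS → XL → L → M → S: XS, XL, L, M, S, XS → XL.
Combining the parts gives (east, -97, XL).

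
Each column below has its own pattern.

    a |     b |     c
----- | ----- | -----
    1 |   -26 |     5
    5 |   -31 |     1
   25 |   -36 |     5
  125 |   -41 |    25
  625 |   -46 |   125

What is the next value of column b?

Column b goes -26, -31, -36, -41, -46 → -51 (−5 each step).

-51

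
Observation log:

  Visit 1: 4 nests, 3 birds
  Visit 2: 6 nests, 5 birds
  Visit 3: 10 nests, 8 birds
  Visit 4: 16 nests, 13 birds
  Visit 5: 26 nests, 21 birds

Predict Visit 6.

Nests goes 4, 6, 10, 16, 26 → 42 (each term is the sum of the two before it).
Birds: each term is the sum of the two before it; 3, 5, 8, 13, 21 → 34.
Combining the parts gives 42 nests, 34 birds.

42 nests, 34 birds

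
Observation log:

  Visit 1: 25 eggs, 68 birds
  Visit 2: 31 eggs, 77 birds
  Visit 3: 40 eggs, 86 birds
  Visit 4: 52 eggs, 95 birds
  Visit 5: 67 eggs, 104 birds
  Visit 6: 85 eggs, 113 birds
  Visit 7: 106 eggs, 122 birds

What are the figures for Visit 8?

Eggs — differences are 6, 9, 12, … (increasing by 3 each time): 25, 31, 40, 52, 67, 85, 106 → 130.
Birds — +9 each step: 68, 77, 86, 95, 104, 113, 122 → 131.
Putting it together: 130 eggs, 131 birds.

130 eggs, 131 birds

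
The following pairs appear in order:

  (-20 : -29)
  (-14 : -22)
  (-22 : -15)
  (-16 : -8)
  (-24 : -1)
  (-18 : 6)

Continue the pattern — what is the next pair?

First component: -20, -14, -22, -16, -24, -18 → -26 (alternating steps +6, −8, +6, −8, …).
Second component: +7 each step, so -29, -22, -15, -8, -1, 6 → 13.
So the next pair is (-26 : 13).

(-26 : 13)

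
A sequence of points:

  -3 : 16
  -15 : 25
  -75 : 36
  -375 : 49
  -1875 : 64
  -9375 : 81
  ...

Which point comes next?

For the first value, ×5 each step: -3, -15, -75, -375, -1875, -9375 → -46875.
Second value: perfect squares: 4², 5², 6², …, so 16, 25, 36, 49, 64, 81 → 100.
Combining the parts gives -46875 : 100.

-46875 : 100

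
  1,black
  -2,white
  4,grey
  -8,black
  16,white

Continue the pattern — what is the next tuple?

First component: 1, -2, 4, -8, 16 → -32 (×(-2) each step).
Shade — repeats black → white → grey: black, white, grey, black, white → grey.
Putting it together: -32,grey.

-32,grey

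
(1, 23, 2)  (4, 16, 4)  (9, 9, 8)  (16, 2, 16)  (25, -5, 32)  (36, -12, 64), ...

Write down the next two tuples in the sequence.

First slot: perfect squares: 1², 2², 3², …; 1, 4, 9, 16, 25, 36 → 49 → 64.
Second slot goes 23, 16, 9, 2, -5, -12 → -19 → -26 (−7 each step).
Third slot: 2, 4, 8, 16, 32, 64 → 128 → 256 (×2 each step).
Putting the parts together: (49, -19, 128) and then (64, -26, 256).

(49, -19, 128), (64, -26, 256)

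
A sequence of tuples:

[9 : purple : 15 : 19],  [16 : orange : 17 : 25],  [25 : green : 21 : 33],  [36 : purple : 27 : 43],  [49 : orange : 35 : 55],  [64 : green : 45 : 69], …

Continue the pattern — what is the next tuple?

First component goes 9, 16, 25, 36, 49, 64 → 81 (perfect squares: 3², 4², 5², …).
For the colour, repeats purple → orange → green: purple, orange, green, purple, orange, green → purple.
For the third component, differences are 2, 4, 6, … (increasing by 2 each time): 15, 17, 21, 27, 35, 45 → 57.
Fourth component goes 19, 25, 33, 43, 55, 69 → 85 (differences are 6, 8, 10, … (increasing by 2 each time)).
Putting it together: [81 : purple : 57 : 85].

[81 : purple : 57 : 85]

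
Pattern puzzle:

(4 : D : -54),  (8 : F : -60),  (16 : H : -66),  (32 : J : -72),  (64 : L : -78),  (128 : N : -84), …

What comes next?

First slot: ×2 each step, so 4, 8, 16, 32, 64, 128 → 256.
Letter: D, F, H, J, L, N → P (letters move forward 2 places in the alphabet).
Third slot goes -54, -60, -66, -72, -78, -84 → -90 (−6 each step).
Putting it together: (256 : P : -90).

(256 : P : -90)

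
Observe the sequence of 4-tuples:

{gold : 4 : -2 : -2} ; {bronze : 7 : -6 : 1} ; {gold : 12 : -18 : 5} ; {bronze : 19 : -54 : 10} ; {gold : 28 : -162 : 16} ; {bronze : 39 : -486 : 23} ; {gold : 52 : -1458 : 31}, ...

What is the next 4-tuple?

{bronze : 67 : -4374 : 40}

For the rank, alternates gold ↔ bronze: gold, bronze, gold, bronze, gold, bronze, gold → bronze.
Second part goes 4, 7, 12, 19, 28, 39, 52 → 67 (differences are 3, 5, 7, … (increasing by 2 each time)).
Third part: ×3 each step, so -2, -6, -18, -54, -162, -486, -1458 → -4374.
Fourth part: differences are 3, 4, 5, … (increasing by 1 each time); -2, 1, 5, 10, 16, 23, 31 → 40.
So the next 4-tuple is {bronze : 67 : -4374 : 40}.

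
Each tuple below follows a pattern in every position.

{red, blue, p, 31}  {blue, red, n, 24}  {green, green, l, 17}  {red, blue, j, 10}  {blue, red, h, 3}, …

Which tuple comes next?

{green, green, f, -4}

First colour goes red, blue, green, red, blue → green (repeats red → blue → green).
Second colour — repeats blue → red → green: blue, red, green, blue, red → green.
Letter: p, n, l, j, h → f (letters move back 2 places in the alphabet).
Fourth coordinate: −7 each step; 31, 24, 17, 10, 3 → -4.
Putting it together: {green, green, f, -4}.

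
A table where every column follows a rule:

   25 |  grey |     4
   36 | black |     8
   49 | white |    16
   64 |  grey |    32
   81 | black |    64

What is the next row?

First component: 25, 36, 49, 64, 81 → 100 (perfect squares: 5², 6², 7², …).
Shade goes grey, black, white, grey, black → white (repeats grey → black → white).
Third component: ×2 each step, so 4, 8, 16, 32, 64 → 128.
Putting it together: 100  white  128.

100  white  128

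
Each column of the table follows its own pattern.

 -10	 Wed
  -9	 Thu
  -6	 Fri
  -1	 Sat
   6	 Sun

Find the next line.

15  Mon

First component: differences are 1, 3, 5, … (increasing by 2 each time); -10, -9, -6, -1, 6 → 15.
Day — runs through the weekdays Mon→Sun: Wed, Thu, Fri, Sat, Sun → Mon.
Combining the parts gives 15  Mon.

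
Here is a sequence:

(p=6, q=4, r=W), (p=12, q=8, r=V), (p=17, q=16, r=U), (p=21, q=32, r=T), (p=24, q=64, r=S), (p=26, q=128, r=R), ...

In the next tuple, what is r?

Q

R: letters move back 1 place in the alphabet, so W, V, U, T, S, R → Q.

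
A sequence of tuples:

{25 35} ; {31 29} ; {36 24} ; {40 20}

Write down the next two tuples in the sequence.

{43 17}, {45 15}

First slot: differences are 6, 5, 4, … (decreasing by 1 each time), so 25, 31, 36, 40 → 43 → 45.
Second slot: together with the first slot always sums to 60, so 35, 29, 24, 20 → 17 → 15.
So the next two tuples are {43 17} and {45 15}.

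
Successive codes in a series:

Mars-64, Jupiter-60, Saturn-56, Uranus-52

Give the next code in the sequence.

Neptune-48

Planet: runs through the planets Mercury→Neptune; Mars, Jupiter, Saturn, Uranus → Neptune.
Second component: −4 each step; 64, 60, 56, 52 → 48.
Combining the parts gives Neptune-48.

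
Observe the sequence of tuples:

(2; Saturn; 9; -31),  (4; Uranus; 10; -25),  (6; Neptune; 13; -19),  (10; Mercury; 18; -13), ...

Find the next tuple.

First slot — each term is the sum of the two before it: 2, 4, 6, 10 → 16.
Planet: runs through the planets Mercury→Neptune, so Saturn, Uranus, Neptune, Mercury → Venus.
Third slot — differences are 1, 3, 5, … (increasing by 2 each time): 9, 10, 13, 18 → 25.
Fourth slot — +6 each step: -31, -25, -19, -13 → -7.
Putting it together: (16; Venus; 25; -7).

(16; Venus; 25; -7)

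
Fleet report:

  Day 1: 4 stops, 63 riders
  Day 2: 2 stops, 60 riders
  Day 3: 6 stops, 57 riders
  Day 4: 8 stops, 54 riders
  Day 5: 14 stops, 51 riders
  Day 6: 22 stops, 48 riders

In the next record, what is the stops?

36

Stops: each term is the sum of the two before it, so 4, 2, 6, 8, 14, 22 → 36.
Riders: −3 each step; 63, 60, 57, 54, 51, 48 → 45.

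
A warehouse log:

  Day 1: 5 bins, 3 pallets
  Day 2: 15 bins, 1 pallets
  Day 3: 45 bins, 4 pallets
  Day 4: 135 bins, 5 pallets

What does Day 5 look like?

405 bins, 9 pallets

Bins — ×3 each step: 5, 15, 45, 135 → 405.
Pallets: each term is the sum of the two before it; 3, 1, 4, 5 → 9.
So the next record is 405 bins, 9 pallets.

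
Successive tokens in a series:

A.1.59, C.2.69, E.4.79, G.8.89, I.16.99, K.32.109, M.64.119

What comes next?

O.128.129

For the letter, letters move forward 2 places in the alphabet: A, C, E, G, I, K, M → O.
For the second component, ×2 each step: 1, 2, 4, 8, 16, 32, 64 → 128.
Third component: 59, 69, 79, 89, 99, 109, 119 → 129 (+10 each step).
So the next token is O.128.129.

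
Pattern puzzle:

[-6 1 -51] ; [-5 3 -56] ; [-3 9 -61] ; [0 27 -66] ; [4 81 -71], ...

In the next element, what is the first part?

For the first part, differences are 1, 2, 3, … (increasing by 1 each time): -6, -5, -3, 0, 4 → 9.

9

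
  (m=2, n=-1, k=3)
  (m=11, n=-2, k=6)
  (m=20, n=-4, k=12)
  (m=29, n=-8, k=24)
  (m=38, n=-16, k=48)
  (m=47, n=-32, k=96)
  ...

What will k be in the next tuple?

K goes 3, 6, 12, 24, 48, 96 → 192 (×2 each step).

192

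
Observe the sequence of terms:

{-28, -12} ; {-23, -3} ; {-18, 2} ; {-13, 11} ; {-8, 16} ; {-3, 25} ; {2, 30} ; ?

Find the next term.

{7, 39}

First value: +5 each step; -28, -23, -18, -13, -8, -3, 2 → 7.
For the second value, alternating steps +9, +5, +9, +5, …: -12, -3, 2, 11, 16, 25, 30 → 39.
Putting it together: {7, 39}.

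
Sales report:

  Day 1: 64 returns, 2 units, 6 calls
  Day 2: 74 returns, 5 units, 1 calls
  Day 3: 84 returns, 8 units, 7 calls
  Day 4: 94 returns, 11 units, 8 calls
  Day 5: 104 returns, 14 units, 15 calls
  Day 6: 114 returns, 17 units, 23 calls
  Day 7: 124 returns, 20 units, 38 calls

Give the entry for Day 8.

For the returns, +10 each step: 64, 74, 84, 94, 104, 114, 124 → 134.
Units: +3 each step; 2, 5, 8, 11, 14, 17, 20 → 23.
Calls — each term is the sum of the two before it: 6, 1, 7, 8, 15, 23, 38 → 61.
So the next line is 134 returns, 23 units, 61 calls.

134 returns, 23 units, 61 calls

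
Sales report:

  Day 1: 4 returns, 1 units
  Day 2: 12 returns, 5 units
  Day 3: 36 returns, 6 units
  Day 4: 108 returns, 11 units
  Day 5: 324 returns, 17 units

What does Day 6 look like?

Returns: ×3 each step, so 4, 12, 36, 108, 324 → 972.
Units: 1, 5, 6, 11, 17 → 28 (each term is the sum of the two before it).
So the next record is 972 returns, 28 units.

972 returns, 28 units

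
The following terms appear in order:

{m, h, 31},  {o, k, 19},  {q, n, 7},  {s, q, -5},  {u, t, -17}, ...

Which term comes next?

{w, w, -29}

First letter goes m, o, q, s, u → w (letters move forward 2 places in the alphabet).
Second letter goes h, k, n, q, t → w (letters move forward 3 places in the alphabet).
Third part — −12 each step: 31, 19, 7, -5, -17 → -29.
Putting it together: {w, w, -29}.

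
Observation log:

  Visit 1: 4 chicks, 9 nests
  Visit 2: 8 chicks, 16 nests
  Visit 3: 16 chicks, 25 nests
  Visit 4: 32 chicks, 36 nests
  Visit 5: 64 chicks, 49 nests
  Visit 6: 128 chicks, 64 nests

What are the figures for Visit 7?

Chicks: 4, 8, 16, 32, 64, 128 → 256 (×2 each step).
Nests: perfect squares: 3², 4², 5², …, so 9, 16, 25, 36, 49, 64 → 81.
So the next record is 256 chicks, 81 nests.

256 chicks, 81 nests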